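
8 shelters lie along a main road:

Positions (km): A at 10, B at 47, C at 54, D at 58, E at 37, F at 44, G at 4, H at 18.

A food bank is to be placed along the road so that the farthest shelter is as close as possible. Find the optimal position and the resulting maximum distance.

The 1-center on a line is the midpoint of the two extreme points: leftmost at 4, rightmost at 58.
Optimal location = (4 + 58)/2 = 31; maximum distance = (58 − 4)/2 = 27.

location 31, max distance 27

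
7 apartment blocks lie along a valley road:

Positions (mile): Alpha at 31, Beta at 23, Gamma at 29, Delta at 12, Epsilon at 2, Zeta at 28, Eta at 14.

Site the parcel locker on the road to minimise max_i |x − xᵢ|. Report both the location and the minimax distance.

The 1-center on a line is the midpoint of the two extreme points: leftmost at 2, rightmost at 31.
Optimal location = (2 + 31)/2 = 16.5; maximum distance = (31 − 2)/2 = 14.5.

location 16.5, max distance 14.5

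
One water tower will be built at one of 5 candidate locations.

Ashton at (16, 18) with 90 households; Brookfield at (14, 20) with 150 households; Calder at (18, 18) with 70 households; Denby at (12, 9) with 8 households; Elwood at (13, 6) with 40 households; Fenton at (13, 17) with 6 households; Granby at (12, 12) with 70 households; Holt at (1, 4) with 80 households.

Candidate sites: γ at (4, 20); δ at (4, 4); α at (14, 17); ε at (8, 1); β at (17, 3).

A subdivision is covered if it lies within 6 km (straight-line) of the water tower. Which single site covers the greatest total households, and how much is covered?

α, covering 386

Coverage radius r = 6 km; a point is covered iff (Δx)²+(Δy)² ≤ 6² = 36.
  γ (4, 20): covers {none} → 0
  δ (4, 4): covers {Holt} → 80
  α (14, 17): covers {Ashton, Brookfield, Calder, Fenton, Granby} → 386
  ε (8, 1): covers {none} → 0
  β (17, 3): covers {Elwood} → 40
Maximum coverage at α: 386 households.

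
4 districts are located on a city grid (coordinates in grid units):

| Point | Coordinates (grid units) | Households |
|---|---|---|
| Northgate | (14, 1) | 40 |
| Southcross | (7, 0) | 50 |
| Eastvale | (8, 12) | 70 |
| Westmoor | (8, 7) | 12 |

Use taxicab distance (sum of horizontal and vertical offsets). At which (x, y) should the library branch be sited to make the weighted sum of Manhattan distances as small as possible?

(8, 1)

Manhattan distance separates: Σwᵢ(|x−xᵢ|+|y−yᵢ|) = Σwᵢ|x−xᵢ| + Σwᵢ|y−yᵢ|, so x and y are optimised independently as 1-D weighted medians.
Total weight W = 172; half = 86.
x-coordinate, sorted with cumulative weight:
  x=7 (Southcross, w=50) cum 50
  x=8 (Eastvale, w=70) cum 120  ← median
  x=8 (Westmoor, w=12) cum 132
  x=14 (Northgate, w=40) cum 172
⇒ x* = 8
y-coordinate, sorted with cumulative weight:
  y=0 (Southcross, w=50) cum 50
  y=1 (Northgate, w=40) cum 90  ← median
  y=7 (Westmoor, w=12) cum 102
  y=12 (Eastvale, w=70) cum 172
⇒ y* = 1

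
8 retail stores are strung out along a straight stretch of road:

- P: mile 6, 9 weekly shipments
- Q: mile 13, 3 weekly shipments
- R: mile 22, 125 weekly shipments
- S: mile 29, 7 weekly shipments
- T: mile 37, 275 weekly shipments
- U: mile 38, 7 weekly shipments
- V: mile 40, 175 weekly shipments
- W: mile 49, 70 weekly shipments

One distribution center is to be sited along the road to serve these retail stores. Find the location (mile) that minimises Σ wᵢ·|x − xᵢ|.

x = 37

For a sum of weighted absolute distances on a line, the optimum is the weighted median (not the mean). Total weight W = 671; half-weight = 335.5.
Sort by position and accumulate weight:
  mile 6 (P, w=9) → cum 9
  mile 13 (Q, w=3) → cum 12
  mile 22 (R, w=125) → cum 137
  mile 29 (S, w=7) → cum 144
  mile 37 (T, w=275) → cum 419  ≥ 335.5 → median here
  mile 38 (U, w=7) → cum 426
  mile 40 (V, w=175) → cum 601
  mile 49 (W, w=70) → cum 671
Optimal location: mile 37.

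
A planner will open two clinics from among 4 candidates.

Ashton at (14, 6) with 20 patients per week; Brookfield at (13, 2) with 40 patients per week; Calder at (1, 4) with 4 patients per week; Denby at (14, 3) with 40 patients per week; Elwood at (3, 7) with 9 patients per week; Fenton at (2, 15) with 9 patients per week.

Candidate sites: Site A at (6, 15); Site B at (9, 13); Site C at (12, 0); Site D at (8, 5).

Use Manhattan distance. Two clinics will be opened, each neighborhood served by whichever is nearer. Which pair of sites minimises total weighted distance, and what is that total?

Evaluate every pair (each demand assigned to the nearer of the two):
  {Site A, Site C}: total = 675
  {Site C, Site D}: total = 699
  {Site B, Site C}: total = 729
  {Site A, Site D}: total = 911
  {Site B, Site D}: total = 956
  {Site A, Site B}: total = 1639
Best pair: {Site A, Site C} with total 675.

{Site A, Site C}, total 675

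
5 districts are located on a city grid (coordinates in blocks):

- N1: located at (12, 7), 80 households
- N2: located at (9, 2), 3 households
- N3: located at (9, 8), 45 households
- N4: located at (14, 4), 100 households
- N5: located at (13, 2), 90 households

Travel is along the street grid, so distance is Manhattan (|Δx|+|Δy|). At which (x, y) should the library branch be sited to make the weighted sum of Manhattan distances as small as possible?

(13, 4)

Manhattan distance separates: Σwᵢ(|x−xᵢ|+|y−yᵢ|) = Σwᵢ|x−xᵢ| + Σwᵢ|y−yᵢ|, so x and y are optimised independently as 1-D weighted medians.
Total weight W = 318; half = 159.
x-coordinate, sorted with cumulative weight:
  x=9 (N2, w=3) cum 3
  x=9 (N3, w=45) cum 48
  x=12 (N1, w=80) cum 128
  x=13 (N5, w=90) cum 218  ← median
  x=14 (N4, w=100) cum 318
⇒ x* = 13
y-coordinate, sorted with cumulative weight:
  y=2 (N2, w=3) cum 3
  y=2 (N5, w=90) cum 93
  y=4 (N4, w=100) cum 193  ← median
  y=7 (N1, w=80) cum 273
  y=8 (N3, w=45) cum 318
⇒ y* = 4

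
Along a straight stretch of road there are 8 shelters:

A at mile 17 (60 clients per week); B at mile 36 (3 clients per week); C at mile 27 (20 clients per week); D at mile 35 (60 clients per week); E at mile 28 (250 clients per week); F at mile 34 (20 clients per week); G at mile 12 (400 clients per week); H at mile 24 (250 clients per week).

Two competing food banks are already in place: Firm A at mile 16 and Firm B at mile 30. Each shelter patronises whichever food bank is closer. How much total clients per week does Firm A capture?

The indifferent point is the midpoint (16+30)/2 = 23; shelters left of it (closer to Firm A at 16) go to Firm A, those right go to Firm B.
  G at 12 (w=400) → Firm A
  A at 17 (w=60) → Firm A
  H at 24 (w=250) → Firm B
  C at 27 (w=20) → Firm B
  E at 28 (w=250) → Firm B
  F at 34 (w=20) → Firm B
  D at 35 (w=60) → Firm B
  B at 36 (w=3) → Firm B
Firm A captures 460; Firm B captures 603.

460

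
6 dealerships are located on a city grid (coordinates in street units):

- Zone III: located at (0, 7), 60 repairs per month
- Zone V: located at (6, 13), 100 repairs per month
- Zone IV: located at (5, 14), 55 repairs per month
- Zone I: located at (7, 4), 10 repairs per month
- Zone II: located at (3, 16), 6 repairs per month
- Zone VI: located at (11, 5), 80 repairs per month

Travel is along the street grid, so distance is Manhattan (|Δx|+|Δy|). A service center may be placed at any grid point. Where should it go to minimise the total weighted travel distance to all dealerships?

(6, 13)

Manhattan distance separates: Σwᵢ(|x−xᵢ|+|y−yᵢ|) = Σwᵢ|x−xᵢ| + Σwᵢ|y−yᵢ|, so x and y are optimised independently as 1-D weighted medians.
Total weight W = 311; half = 155.5.
x-coordinate, sorted with cumulative weight:
  x=0 (Zone III, w=60) cum 60
  x=3 (Zone II, w=6) cum 66
  x=5 (Zone IV, w=55) cum 121
  x=6 (Zone V, w=100) cum 221  ← median
  x=7 (Zone I, w=10) cum 231
  x=11 (Zone VI, w=80) cum 311
⇒ x* = 6
y-coordinate, sorted with cumulative weight:
  y=4 (Zone I, w=10) cum 10
  y=5 (Zone VI, w=80) cum 90
  y=7 (Zone III, w=60) cum 150
  y=13 (Zone V, w=100) cum 250  ← median
  y=14 (Zone IV, w=55) cum 305
  y=16 (Zone II, w=6) cum 311
⇒ y* = 13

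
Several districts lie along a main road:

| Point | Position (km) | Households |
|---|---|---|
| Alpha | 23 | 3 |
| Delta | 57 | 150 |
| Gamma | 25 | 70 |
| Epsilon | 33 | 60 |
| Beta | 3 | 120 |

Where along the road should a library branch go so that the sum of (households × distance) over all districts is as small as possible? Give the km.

For a sum of weighted absolute distances on a line, the optimum is the weighted median (not the mean). Total weight W = 403; half-weight = 201.5.
Sort by position and accumulate weight:
  km 3 (Beta, w=120) → cum 120
  km 23 (Alpha, w=3) → cum 123
  km 25 (Gamma, w=70) → cum 193
  km 33 (Epsilon, w=60) → cum 253  ≥ 201.5 → median here
  km 57 (Delta, w=150) → cum 403
Optimal location: km 33.

x = 33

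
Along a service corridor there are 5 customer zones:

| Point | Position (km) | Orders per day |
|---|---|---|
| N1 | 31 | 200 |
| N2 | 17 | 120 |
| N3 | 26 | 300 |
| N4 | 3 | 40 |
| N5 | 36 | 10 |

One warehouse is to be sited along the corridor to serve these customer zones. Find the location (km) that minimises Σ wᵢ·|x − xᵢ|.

x = 26

For a sum of weighted absolute distances on a line, the optimum is the weighted median (not the mean). Total weight W = 670; half-weight = 335.
Sort by position and accumulate weight:
  km 3 (N4, w=40) → cum 40
  km 17 (N2, w=120) → cum 160
  km 26 (N3, w=300) → cum 460  ≥ 335 → median here
  km 31 (N1, w=200) → cum 660
  km 36 (N5, w=10) → cum 670
Optimal location: km 26.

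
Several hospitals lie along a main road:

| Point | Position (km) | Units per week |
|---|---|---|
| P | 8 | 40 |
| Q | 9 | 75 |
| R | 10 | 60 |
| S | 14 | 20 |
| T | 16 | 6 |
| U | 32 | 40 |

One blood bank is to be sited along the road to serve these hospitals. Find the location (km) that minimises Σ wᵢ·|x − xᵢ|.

x = 10

For a sum of weighted absolute distances on a line, the optimum is the weighted median (not the mean). Total weight W = 241; half-weight = 120.5.
Sort by position and accumulate weight:
  km 8 (P, w=40) → cum 40
  km 9 (Q, w=75) → cum 115
  km 10 (R, w=60) → cum 175  ≥ 120.5 → median here
  km 14 (S, w=20) → cum 195
  km 16 (T, w=6) → cum 201
  km 32 (U, w=40) → cum 241
Optimal location: km 10.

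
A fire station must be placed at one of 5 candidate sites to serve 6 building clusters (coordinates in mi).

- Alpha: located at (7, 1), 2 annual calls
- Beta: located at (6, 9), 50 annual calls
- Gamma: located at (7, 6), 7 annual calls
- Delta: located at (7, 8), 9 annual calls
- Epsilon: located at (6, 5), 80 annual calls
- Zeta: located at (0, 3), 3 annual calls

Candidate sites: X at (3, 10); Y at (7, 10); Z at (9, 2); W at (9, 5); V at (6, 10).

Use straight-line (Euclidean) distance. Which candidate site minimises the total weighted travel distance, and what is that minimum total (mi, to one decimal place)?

Total weighted distance at each candidate:
  X (3, 10): total = 747.0
  Y (7, 10): total = 572.3
  Z (9, 2): total = 840.1
  W (9, 5): total = 574.7
  V (6, 10): total = 544.8
Minimum is at V with total 544.8 mi.

V, total 544.8 mi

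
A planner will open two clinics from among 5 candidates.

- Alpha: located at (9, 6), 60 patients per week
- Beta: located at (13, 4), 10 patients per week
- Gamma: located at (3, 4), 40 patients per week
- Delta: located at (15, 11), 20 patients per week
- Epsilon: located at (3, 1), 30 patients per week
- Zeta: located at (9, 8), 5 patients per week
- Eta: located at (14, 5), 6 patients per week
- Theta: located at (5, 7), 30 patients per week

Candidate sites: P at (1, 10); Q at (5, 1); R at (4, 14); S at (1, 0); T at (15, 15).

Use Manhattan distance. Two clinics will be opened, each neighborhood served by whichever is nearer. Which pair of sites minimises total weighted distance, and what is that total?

{Q, T}, total 1291

Evaluate every pair (each demand assigned to the nearer of the two):
  {Q, T}: total = 1291
  {Q, R}: total = 1503
  {P, Q}: total = 1518
  {Q, S}: total = 1623
  {S, T}: total = 1841
  {P, S}: total = 1878
  {P, T}: total = 1906
  {R, S}: total = 1953
  {P, R}: total = 2198
  {R, T}: total = 2211
Best pair: {Q, T} with total 1291.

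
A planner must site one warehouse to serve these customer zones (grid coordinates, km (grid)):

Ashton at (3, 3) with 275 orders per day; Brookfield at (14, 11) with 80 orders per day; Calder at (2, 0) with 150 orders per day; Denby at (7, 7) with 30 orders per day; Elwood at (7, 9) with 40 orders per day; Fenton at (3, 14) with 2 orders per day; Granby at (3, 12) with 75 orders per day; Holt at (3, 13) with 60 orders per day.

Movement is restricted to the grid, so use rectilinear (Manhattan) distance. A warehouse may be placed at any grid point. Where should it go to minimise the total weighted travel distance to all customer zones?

Manhattan distance separates: Σwᵢ(|x−xᵢ|+|y−yᵢ|) = Σwᵢ|x−xᵢ| + Σwᵢ|y−yᵢ|, so x and y are optimised independently as 1-D weighted medians.
Total weight W = 712; half = 356.
x-coordinate, sorted with cumulative weight:
  x=2 (Calder, w=150) cum 150
  x=3 (Ashton, w=275) cum 425  ← median
  x=3 (Fenton, w=2) cum 427
  x=3 (Granby, w=75) cum 502
  x=3 (Holt, w=60) cum 562
  x=7 (Denby, w=30) cum 592
  x=7 (Elwood, w=40) cum 632
  x=14 (Brookfield, w=80) cum 712
⇒ x* = 3
y-coordinate, sorted with cumulative weight:
  y=0 (Calder, w=150) cum 150
  y=3 (Ashton, w=275) cum 425  ← median
  y=7 (Denby, w=30) cum 455
  y=9 (Elwood, w=40) cum 495
  y=11 (Brookfield, w=80) cum 575
  y=12 (Granby, w=75) cum 650
  y=13 (Holt, w=60) cum 710
  y=14 (Fenton, w=2) cum 712
⇒ y* = 3

(3, 3)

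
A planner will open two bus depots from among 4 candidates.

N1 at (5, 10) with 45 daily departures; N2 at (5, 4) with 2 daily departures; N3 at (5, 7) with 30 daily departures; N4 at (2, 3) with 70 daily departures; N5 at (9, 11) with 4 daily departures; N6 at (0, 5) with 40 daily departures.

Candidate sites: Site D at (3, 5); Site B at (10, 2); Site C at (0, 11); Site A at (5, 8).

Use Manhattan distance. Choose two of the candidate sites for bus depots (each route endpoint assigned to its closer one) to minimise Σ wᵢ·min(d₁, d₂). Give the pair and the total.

Evaluate every pair (each demand assigned to the nearer of the two):
  {Site D, Site A}: total = 484
  {Site D, Site C}: total = 762
  {Site D, Site B}: total = 811
  {Site C, Site A}: total = 956
  {Site B, Site A}: total = 1036
  {Site B, Site C}: total = 1460
Best pair: {Site D, Site A} with total 484.

{Site D, Site A}, total 484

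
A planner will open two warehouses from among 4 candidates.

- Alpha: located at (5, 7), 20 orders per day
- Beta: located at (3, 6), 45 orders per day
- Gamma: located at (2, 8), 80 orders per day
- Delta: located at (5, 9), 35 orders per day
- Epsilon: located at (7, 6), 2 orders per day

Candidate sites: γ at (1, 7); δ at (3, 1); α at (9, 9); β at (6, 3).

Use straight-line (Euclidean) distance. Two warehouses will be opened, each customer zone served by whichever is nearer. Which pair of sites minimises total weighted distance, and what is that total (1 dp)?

Evaluate every pair (each demand assigned to the nearer of the two):
  {γ, α}: total = 441.0
  {γ, β}: total = 456.6
  {γ, δ}: total = 462.5
  {α, β}: total = 932.0
  {δ, β}: total = 1004.9
  {δ, α}: total = 1027.3
Best pair: {γ, α} with total 441.0.

{γ, α}, total 441.0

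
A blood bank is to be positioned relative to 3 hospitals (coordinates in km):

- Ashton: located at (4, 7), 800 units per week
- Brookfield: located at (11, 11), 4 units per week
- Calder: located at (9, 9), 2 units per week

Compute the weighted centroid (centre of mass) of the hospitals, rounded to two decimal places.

The minimiser of Σwᵢ‖p−pᵢ‖² is the weighted centroid p* = (Σwᵢpᵢ)/(Σwᵢ).
Σwᵢ = 806.
Σwᵢxᵢ = 800·4 + 4·11 + 2·9 = 3262.
Σwᵢyᵢ = 800·7 + 4·11 + 2·9 = 5662.
x* = 3262/806 = 4.05, y* = 5662/806 = 7.02.

(4.05, 7.02)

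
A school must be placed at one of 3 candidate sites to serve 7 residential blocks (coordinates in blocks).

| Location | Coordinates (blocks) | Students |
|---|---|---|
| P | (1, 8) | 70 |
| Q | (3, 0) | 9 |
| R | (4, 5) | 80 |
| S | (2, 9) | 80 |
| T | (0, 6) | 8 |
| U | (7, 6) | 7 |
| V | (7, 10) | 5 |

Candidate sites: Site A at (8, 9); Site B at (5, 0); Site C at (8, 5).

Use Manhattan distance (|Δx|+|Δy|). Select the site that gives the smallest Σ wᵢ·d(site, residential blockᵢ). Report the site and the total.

Total weighted distance at each candidate:
  Site A (8, 9): total = 1932
  Site B (5, 0): total = 2502
  Site C (8, 5): total = 2026
Minimum is at Site A with total 1932 blocks.

Site A, total 1932 blocks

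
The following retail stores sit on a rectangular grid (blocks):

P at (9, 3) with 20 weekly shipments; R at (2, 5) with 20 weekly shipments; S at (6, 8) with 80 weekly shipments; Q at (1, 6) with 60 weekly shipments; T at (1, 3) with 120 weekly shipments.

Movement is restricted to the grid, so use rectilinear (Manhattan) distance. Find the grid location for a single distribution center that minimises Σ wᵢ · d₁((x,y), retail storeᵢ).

Manhattan distance separates: Σwᵢ(|x−xᵢ|+|y−yᵢ|) = Σwᵢ|x−xᵢ| + Σwᵢ|y−yᵢ|, so x and y are optimised independently as 1-D weighted medians.
Total weight W = 300; half = 150.
x-coordinate, sorted with cumulative weight:
  x=1 (Q, w=60) cum 60
  x=1 (T, w=120) cum 180  ← median
  x=2 (R, w=20) cum 200
  x=6 (S, w=80) cum 280
  x=9 (P, w=20) cum 300
⇒ x* = 1
y-coordinate, sorted with cumulative weight:
  y=3 (P, w=20) cum 20
  y=3 (T, w=120) cum 140
  y=5 (R, w=20) cum 160  ← median
  y=6 (Q, w=60) cum 220
  y=8 (S, w=80) cum 300
⇒ y* = 5

(1, 5)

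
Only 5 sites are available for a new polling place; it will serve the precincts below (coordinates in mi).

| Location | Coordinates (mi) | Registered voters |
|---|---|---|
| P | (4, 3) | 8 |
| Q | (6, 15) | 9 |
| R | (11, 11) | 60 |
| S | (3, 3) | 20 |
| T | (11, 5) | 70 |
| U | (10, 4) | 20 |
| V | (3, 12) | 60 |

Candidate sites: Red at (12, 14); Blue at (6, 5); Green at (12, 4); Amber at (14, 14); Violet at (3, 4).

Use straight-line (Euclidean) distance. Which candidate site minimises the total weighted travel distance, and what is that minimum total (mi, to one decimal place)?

Total weighted distance at each candidate:
  Red (12, 14): total = 2028.6
  Blue (6, 5): total = 1542.8
  Green (12, 4): total = 1644.1
  Amber (14, 14): total = 2307.5
  Violet (3, 4): total = 1956.1
Minimum is at Blue with total 1542.8 mi.

Blue, total 1542.8 mi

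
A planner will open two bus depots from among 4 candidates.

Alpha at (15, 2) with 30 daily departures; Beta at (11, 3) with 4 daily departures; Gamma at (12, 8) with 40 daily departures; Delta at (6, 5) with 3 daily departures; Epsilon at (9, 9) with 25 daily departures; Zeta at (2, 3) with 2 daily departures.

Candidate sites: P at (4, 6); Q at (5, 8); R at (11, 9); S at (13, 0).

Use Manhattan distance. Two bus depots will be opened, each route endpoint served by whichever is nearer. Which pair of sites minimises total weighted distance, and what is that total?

{R, S}, total 325

Evaluate every pair (each demand assigned to the nearer of the two):
  {R, S}: total = 325
  {P, R}: total = 503
  {Q, R}: total = 512
  {Q, S}: total = 573
  {P, S}: total = 719
  {P, Q}: total = 914
Best pair: {R, S} with total 325.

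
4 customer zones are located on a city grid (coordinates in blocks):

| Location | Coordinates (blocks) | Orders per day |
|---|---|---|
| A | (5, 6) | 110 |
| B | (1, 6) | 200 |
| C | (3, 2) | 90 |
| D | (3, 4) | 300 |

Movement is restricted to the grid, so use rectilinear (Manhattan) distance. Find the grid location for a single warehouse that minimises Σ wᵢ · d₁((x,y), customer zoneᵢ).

Manhattan distance separates: Σwᵢ(|x−xᵢ|+|y−yᵢ|) = Σwᵢ|x−xᵢ| + Σwᵢ|y−yᵢ|, so x and y are optimised independently as 1-D weighted medians.
Total weight W = 700; half = 350.
x-coordinate, sorted with cumulative weight:
  x=1 (B, w=200) cum 200
  x=3 (C, w=90) cum 290
  x=3 (D, w=300) cum 590  ← median
  x=5 (A, w=110) cum 700
⇒ x* = 3
y-coordinate, sorted with cumulative weight:
  y=2 (C, w=90) cum 90
  y=4 (D, w=300) cum 390  ← median
  y=6 (A, w=110) cum 500
  y=6 (B, w=200) cum 700
⇒ y* = 4

(3, 4)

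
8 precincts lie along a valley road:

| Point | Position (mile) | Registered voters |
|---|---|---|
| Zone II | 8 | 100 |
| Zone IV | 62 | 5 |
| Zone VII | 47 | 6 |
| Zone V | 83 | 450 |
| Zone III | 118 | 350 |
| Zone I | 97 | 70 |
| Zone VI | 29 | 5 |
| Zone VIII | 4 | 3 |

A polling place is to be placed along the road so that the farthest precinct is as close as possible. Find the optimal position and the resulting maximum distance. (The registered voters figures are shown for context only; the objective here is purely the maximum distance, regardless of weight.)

The 1-center on a line is the midpoint of the two extreme points: leftmost at 4, rightmost at 118.
Optimal location = (4 + 118)/2 = 61; maximum distance = (118 − 4)/2 = 57.

location 61, max distance 57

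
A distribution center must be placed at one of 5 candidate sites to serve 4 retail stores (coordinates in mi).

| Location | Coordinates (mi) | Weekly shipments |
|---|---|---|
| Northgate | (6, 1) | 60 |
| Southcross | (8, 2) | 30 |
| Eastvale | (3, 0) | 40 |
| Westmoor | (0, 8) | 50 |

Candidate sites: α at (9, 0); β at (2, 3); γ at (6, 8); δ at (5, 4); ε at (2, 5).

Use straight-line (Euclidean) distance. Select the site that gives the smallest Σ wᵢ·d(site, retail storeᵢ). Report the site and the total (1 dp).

δ, total 796.9 mi

Total weighted distance at each candidate:
  α (9, 0): total = 1098.9
  β (2, 3): total = 846.6
  γ (6, 8): total = 1251.5
  δ (5, 4): total = 796.9
  ε (2, 5): total = 924.9
Minimum is at δ with total 796.9 mi.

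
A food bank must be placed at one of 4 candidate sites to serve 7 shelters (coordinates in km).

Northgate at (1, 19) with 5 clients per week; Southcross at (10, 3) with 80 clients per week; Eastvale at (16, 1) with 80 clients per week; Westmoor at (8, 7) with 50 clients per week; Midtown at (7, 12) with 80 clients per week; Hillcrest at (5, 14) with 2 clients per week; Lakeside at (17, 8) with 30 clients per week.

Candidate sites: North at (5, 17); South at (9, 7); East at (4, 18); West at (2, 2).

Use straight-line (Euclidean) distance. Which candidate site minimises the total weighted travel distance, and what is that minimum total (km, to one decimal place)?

South, total 1878.3 km

Total weighted distance at each candidate:
  North (5, 17): total = 4173.8
  South (9, 7): total = 1878.3
  East (4, 18): total = 4595.1
  West (2, 2): total = 3647.3
Minimum is at South with total 1878.3 km.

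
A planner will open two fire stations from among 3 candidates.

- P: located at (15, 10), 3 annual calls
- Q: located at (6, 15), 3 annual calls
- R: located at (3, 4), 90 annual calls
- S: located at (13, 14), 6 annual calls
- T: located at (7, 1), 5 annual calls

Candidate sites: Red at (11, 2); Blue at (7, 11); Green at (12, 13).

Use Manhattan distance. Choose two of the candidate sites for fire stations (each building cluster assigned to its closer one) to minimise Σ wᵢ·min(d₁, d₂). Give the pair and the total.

Evaluate every pair (each demand assigned to the nearer of the two):
  {Red, Green}: total = 979
  {Red, Blue}: total = 1021
  {Blue, Green}: total = 1085
Best pair: {Red, Green} with total 979.

{Red, Green}, total 979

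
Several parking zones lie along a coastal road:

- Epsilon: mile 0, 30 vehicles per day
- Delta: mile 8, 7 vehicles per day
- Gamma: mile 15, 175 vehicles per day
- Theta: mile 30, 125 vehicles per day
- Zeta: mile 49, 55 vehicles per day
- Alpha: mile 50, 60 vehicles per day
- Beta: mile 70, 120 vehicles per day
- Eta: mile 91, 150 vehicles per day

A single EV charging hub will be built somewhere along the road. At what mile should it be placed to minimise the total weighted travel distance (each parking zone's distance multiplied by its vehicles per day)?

x = 49

For a sum of weighted absolute distances on a line, the optimum is the weighted median (not the mean). Total weight W = 722; half-weight = 361.
Sort by position and accumulate weight:
  mile 0 (Epsilon, w=30) → cum 30
  mile 8 (Delta, w=7) → cum 37
  mile 15 (Gamma, w=175) → cum 212
  mile 30 (Theta, w=125) → cum 337
  mile 49 (Zeta, w=55) → cum 392  ≥ 361 → median here
  mile 50 (Alpha, w=60) → cum 452
  mile 70 (Beta, w=120) → cum 572
  mile 91 (Eta, w=150) → cum 722
Optimal location: mile 49.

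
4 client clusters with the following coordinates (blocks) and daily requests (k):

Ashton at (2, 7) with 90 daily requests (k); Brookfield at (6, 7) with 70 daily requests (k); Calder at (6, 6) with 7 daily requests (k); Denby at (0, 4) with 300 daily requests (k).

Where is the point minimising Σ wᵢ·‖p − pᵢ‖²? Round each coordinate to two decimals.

The minimiser of Σwᵢ‖p−pᵢ‖² is the weighted centroid p* = (Σwᵢpᵢ)/(Σwᵢ).
Σwᵢ = 467.
Σwᵢxᵢ = 90·2 + 70·6 + 7·6 + 300·0 = 642.
Σwᵢyᵢ = 90·7 + 70·7 + 7·6 + 300·4 = 2362.
x* = 642/467 = 1.37, y* = 2362/467 = 5.06.

(1.37, 5.06)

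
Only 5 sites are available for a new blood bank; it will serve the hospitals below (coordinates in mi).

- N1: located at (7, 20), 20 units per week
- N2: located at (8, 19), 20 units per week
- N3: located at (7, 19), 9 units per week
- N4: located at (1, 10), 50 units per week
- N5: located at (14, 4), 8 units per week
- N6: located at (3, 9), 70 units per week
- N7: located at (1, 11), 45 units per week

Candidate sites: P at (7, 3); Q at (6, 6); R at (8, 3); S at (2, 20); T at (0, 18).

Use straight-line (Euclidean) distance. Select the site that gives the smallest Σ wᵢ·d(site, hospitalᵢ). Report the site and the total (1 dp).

Total weighted distance at each candidate:
  P (7, 3): total = 2276.9
  Q (6, 6): total = 1662.4
  R (8, 3): total = 2373.6
  S (2, 20): total = 2110.7
  T (0, 18): total = 1914.3
Minimum is at Q with total 1662.4 mi.

Q, total 1662.4 mi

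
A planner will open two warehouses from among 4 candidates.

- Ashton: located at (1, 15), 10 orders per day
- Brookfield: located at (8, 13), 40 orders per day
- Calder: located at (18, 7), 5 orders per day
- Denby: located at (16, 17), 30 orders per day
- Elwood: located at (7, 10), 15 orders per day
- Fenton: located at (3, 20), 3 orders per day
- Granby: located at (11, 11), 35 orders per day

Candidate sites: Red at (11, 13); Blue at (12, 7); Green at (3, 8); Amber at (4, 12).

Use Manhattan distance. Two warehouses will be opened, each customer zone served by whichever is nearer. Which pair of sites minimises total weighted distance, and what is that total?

Evaluate every pair (each demand assigned to the nearer of the two):
  {Red, Amber}: total = 687
  {Red, Green}: total = 741
  {Red, Blue}: total = 760
  {Blue, Amber}: total = 987
  {Green, Amber}: total = 1232
  {Blue, Green}: total = 1241
Best pair: {Red, Amber} with total 687.

{Red, Amber}, total 687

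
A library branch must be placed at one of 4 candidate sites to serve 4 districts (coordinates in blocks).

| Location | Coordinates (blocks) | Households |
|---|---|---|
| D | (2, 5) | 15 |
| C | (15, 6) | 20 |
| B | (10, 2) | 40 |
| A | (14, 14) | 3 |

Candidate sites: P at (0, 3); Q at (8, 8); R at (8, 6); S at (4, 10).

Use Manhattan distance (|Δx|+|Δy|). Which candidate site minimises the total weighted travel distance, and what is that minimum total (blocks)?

R, total 527 blocks

Total weighted distance at each candidate:
  P (0, 3): total = 935
  Q (8, 8): total = 671
  R (8, 6): total = 527
  S (4, 10): total = 1007
Minimum is at R with total 527 blocks.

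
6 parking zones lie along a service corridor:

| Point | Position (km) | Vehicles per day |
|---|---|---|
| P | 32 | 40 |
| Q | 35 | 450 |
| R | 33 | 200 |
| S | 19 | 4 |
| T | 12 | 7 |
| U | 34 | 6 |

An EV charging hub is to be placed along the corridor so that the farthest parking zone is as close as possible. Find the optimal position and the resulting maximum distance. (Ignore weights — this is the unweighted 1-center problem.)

The 1-center on a line is the midpoint of the two extreme points: leftmost at 12, rightmost at 35.
Optimal location = (12 + 35)/2 = 23.5; maximum distance = (35 − 12)/2 = 11.5.

location 23.5, max distance 11.5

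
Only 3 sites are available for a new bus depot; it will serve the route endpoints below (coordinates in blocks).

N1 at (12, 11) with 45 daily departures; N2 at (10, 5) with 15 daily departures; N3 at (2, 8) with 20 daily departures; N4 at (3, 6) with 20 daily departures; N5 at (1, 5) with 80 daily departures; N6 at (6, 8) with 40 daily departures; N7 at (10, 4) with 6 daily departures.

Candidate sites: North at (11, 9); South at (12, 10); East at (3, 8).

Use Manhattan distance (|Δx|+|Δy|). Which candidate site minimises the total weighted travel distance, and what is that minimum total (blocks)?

Total weighted distance at each candidate:
  North (11, 9): total = 2026
  South (12, 10): total = 2298
  East (3, 8): total = 1336
Minimum is at East with total 1336 blocks.

East, total 1336 blocks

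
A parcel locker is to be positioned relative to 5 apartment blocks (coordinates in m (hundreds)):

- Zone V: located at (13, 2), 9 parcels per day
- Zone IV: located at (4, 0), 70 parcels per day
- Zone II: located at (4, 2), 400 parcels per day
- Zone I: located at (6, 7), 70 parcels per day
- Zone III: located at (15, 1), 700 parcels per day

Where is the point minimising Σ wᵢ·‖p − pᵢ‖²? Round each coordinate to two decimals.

The minimiser of Σwᵢ‖p−pᵢ‖² is the weighted centroid p* = (Σwᵢpᵢ)/(Σwᵢ).
Σwᵢ = 1249.
Σwᵢxᵢ = 9·13 + 70·4 + 400·4 + 70·6 + 700·15 = 12917.
Σwᵢyᵢ = 9·2 + 70·0 + 400·2 + 70·7 + 700·1 = 2008.
x* = 12917/1249 = 10.34, y* = 2008/1249 = 1.61.

(10.34, 1.61)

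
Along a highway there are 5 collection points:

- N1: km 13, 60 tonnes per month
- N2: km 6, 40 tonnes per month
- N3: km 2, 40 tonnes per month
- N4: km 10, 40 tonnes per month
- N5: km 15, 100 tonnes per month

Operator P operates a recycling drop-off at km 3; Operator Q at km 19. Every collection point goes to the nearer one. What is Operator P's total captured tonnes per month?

The indifferent point is the midpoint (3+19)/2 = 11; collection points left of it (closer to Operator P at 3) go to Operator P, those right go to Operator Q.
  N3 at 2 (w=40) → Operator P
  N2 at 6 (w=40) → Operator P
  N4 at 10 (w=40) → Operator P
  N1 at 13 (w=60) → Operator Q
  N5 at 15 (w=100) → Operator Q
Operator P captures 120; Operator Q captures 160.

120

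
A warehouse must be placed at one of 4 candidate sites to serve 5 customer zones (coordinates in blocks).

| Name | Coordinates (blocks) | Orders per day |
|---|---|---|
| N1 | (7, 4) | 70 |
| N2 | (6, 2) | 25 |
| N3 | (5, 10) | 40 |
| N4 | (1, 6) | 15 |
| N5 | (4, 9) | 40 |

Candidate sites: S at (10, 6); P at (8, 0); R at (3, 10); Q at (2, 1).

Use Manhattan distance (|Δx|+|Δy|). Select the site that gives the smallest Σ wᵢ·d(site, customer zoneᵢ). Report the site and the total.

Total weighted distance at each candidate:
  S (10, 6): total = 1405
  P (8, 0): total = 1685
  R (3, 10): total = 1225
  Q (2, 1): total = 1655
Minimum is at R with total 1225 blocks.

R, total 1225 blocks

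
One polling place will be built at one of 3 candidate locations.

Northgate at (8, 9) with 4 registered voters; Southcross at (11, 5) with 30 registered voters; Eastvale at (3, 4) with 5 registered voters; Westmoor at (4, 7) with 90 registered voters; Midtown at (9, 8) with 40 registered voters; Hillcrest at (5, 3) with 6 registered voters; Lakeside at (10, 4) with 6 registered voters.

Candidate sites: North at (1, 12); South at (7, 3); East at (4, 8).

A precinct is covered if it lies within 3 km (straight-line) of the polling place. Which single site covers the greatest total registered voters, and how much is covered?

Coverage radius r = 3 km; a point is covered iff (Δx)²+(Δy)² ≤ 3² = 9.
  North (1, 12): covers {none} → 0
  South (7, 3): covers {Hillcrest} → 6
  East (4, 8): covers {Westmoor} → 90
Maximum coverage at East: 90 registered voters.

East, covering 90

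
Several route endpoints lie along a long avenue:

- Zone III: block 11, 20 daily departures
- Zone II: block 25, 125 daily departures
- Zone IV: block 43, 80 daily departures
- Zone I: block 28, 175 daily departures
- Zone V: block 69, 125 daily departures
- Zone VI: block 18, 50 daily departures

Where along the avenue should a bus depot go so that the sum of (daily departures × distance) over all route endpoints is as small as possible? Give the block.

For a sum of weighted absolute distances on a line, the optimum is the weighted median (not the mean). Total weight W = 575; half-weight = 287.5.
Sort by position and accumulate weight:
  block 11 (Zone III, w=20) → cum 20
  block 18 (Zone VI, w=50) → cum 70
  block 25 (Zone II, w=125) → cum 195
  block 28 (Zone I, w=175) → cum 370  ≥ 287.5 → median here
  block 43 (Zone IV, w=80) → cum 450
  block 69 (Zone V, w=125) → cum 575
Optimal location: block 28.

x = 28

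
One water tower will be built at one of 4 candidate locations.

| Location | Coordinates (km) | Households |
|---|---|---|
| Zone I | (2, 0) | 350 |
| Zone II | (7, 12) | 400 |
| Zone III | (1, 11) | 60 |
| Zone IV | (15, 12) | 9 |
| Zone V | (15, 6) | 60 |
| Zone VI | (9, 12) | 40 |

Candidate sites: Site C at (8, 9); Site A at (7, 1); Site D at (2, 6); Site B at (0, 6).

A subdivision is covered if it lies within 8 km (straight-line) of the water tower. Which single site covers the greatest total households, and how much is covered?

Site D, covering 810

Coverage radius r = 8 km; a point is covered iff (Δx)²+(Δy)² ≤ 8² = 64.
  Site C (8, 9): covers {Zone II, Zone III, Zone IV, Zone V, Zone VI} → 569
  Site A (7, 1): covers {Zone I} → 350
  Site D (2, 6): covers {Zone I, Zone II, Zone III} → 810
  Site B (0, 6): covers {Zone I, Zone III} → 410
Maximum coverage at Site D: 810 households.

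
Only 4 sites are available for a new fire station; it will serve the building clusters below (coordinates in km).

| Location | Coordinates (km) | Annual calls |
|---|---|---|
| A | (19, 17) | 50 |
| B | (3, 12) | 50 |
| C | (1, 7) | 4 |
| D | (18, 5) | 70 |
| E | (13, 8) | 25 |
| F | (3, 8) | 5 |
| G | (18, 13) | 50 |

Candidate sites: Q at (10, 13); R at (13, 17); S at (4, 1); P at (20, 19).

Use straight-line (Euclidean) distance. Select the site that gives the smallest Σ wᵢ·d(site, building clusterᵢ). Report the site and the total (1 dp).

Q, total 2270.0 km

Total weighted distance at each candidate:
  Q (10, 13): total = 2270.0
  R (13, 17): total = 2443.9
  S (4, 1): total = 3937.3
  P (20, 19): total = 2854.3
Minimum is at Q with total 2270.0 km.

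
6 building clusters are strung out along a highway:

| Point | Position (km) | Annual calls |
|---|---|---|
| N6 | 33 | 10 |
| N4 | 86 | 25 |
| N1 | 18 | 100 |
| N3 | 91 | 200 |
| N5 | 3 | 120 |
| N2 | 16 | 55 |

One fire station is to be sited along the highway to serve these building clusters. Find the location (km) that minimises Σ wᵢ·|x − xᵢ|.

x = 18

For a sum of weighted absolute distances on a line, the optimum is the weighted median (not the mean). Total weight W = 510; half-weight = 255.
Sort by position and accumulate weight:
  km 3 (N5, w=120) → cum 120
  km 16 (N2, w=55) → cum 175
  km 18 (N1, w=100) → cum 275  ≥ 255 → median here
  km 33 (N6, w=10) → cum 285
  km 86 (N4, w=25) → cum 310
  km 91 (N3, w=200) → cum 510
Optimal location: km 18.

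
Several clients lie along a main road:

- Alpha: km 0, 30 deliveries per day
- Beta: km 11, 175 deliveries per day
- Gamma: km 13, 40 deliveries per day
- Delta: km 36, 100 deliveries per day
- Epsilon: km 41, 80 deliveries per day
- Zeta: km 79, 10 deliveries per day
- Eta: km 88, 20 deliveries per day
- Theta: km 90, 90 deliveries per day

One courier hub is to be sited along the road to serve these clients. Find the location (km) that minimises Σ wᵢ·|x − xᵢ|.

For a sum of weighted absolute distances on a line, the optimum is the weighted median (not the mean). Total weight W = 545; half-weight = 272.5.
Sort by position and accumulate weight:
  km 0 (Alpha, w=30) → cum 30
  km 11 (Beta, w=175) → cum 205
  km 13 (Gamma, w=40) → cum 245
  km 36 (Delta, w=100) → cum 345  ≥ 272.5 → median here
  km 41 (Epsilon, w=80) → cum 425
  km 79 (Zeta, w=10) → cum 435
  km 88 (Eta, w=20) → cum 455
  km 90 (Theta, w=90) → cum 545
Optimal location: km 36.

x = 36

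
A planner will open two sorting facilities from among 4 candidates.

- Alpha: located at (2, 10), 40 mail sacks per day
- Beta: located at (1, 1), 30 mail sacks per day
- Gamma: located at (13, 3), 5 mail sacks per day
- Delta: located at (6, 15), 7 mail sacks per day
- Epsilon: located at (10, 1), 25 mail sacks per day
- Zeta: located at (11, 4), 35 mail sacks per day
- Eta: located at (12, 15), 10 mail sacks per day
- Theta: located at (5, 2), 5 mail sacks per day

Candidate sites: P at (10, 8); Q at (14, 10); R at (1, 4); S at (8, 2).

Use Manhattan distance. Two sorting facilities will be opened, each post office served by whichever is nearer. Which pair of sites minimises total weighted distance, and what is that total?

{R, S}, total 940

Evaluate every pair (each demand assigned to the nearer of the two):
  {R, S}: total = 940
  {P, R}: total = 957
  {P, S}: total = 1102
  {Q, S}: total = 1176
  {Q, R}: total = 1216
  {P, Q}: total = 1472
Best pair: {R, S} with total 940.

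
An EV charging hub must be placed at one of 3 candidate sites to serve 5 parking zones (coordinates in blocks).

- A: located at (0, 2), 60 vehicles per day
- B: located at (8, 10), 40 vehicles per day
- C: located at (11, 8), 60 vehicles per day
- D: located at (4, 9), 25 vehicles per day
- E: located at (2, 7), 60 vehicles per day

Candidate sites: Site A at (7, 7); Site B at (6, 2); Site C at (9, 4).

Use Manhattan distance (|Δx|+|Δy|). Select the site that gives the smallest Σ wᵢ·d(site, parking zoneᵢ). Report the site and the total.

Total weighted distance at each candidate:
  Site A (7, 7): total = 1605
  Site B (6, 2): total = 2185
  Site C (9, 4): total = 2150
Minimum is at Site A with total 1605 blocks.

Site A, total 1605 blocks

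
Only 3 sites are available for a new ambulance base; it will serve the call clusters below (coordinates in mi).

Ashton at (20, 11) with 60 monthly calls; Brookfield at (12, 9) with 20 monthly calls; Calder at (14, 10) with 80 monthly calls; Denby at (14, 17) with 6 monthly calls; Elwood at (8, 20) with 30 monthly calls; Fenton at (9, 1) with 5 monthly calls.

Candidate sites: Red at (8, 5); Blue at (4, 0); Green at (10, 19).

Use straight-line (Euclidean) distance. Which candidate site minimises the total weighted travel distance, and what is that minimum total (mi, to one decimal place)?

Green, total 1944.3 mi

Total weighted distance at each candidate:
  Red (8, 5): total = 2094.1
  Blue (4, 0): total = 3292.9
  Green (10, 19): total = 1944.3
Minimum is at Green with total 1944.3 mi.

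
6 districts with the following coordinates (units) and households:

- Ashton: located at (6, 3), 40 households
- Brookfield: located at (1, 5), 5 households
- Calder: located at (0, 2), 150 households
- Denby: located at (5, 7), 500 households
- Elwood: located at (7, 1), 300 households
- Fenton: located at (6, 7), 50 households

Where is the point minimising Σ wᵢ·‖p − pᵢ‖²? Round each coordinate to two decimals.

(4.92, 4.40)

The minimiser of Σwᵢ‖p−pᵢ‖² is the weighted centroid p* = (Σwᵢpᵢ)/(Σwᵢ).
Σwᵢ = 1045.
Σwᵢxᵢ = 40·6 + 5·1 + 150·0 + 500·5 + 300·7 + 50·6 = 5145.
Σwᵢyᵢ = 40·3 + 5·5 + 150·2 + 500·7 + 300·1 + 50·7 = 4595.
x* = 5145/1045 = 4.92, y* = 4595/1045 = 4.40.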